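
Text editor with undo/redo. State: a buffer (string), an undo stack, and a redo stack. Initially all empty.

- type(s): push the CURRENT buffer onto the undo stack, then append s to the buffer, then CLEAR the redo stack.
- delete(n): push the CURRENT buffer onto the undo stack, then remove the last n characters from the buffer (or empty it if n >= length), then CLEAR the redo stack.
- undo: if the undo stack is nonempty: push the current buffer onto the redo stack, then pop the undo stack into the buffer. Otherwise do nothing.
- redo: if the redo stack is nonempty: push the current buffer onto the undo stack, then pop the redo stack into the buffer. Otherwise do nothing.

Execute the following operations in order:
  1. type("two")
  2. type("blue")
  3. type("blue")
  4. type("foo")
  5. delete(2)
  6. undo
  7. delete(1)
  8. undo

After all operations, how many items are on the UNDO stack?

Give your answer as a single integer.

Answer: 4

Derivation:
After op 1 (type): buf='two' undo_depth=1 redo_depth=0
After op 2 (type): buf='twoblue' undo_depth=2 redo_depth=0
After op 3 (type): buf='twoblueblue' undo_depth=3 redo_depth=0
After op 4 (type): buf='twobluebluefoo' undo_depth=4 redo_depth=0
After op 5 (delete): buf='twobluebluef' undo_depth=5 redo_depth=0
After op 6 (undo): buf='twobluebluefoo' undo_depth=4 redo_depth=1
After op 7 (delete): buf='twobluebluefo' undo_depth=5 redo_depth=0
After op 8 (undo): buf='twobluebluefoo' undo_depth=4 redo_depth=1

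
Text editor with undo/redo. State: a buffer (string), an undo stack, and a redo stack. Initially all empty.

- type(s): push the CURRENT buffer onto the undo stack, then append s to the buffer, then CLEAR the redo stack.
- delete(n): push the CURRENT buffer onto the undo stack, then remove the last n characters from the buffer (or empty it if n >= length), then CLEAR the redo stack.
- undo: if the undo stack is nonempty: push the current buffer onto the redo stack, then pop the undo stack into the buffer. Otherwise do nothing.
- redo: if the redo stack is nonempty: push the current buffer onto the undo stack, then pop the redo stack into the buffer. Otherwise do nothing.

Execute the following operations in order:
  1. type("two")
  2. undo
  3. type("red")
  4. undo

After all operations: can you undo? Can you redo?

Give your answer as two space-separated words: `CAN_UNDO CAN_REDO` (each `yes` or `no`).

After op 1 (type): buf='two' undo_depth=1 redo_depth=0
After op 2 (undo): buf='(empty)' undo_depth=0 redo_depth=1
After op 3 (type): buf='red' undo_depth=1 redo_depth=0
After op 4 (undo): buf='(empty)' undo_depth=0 redo_depth=1

Answer: no yes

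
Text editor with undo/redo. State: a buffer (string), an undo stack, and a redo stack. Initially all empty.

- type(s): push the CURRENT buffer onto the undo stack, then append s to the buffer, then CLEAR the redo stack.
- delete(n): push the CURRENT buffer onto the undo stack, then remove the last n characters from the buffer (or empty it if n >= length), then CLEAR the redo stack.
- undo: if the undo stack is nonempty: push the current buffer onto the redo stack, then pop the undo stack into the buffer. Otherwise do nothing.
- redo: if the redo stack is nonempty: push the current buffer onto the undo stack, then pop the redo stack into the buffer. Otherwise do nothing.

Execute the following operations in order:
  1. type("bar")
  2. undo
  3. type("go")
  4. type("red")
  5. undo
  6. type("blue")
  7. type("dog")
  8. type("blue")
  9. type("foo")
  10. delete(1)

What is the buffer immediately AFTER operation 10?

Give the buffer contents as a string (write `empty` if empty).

After op 1 (type): buf='bar' undo_depth=1 redo_depth=0
After op 2 (undo): buf='(empty)' undo_depth=0 redo_depth=1
After op 3 (type): buf='go' undo_depth=1 redo_depth=0
After op 4 (type): buf='gored' undo_depth=2 redo_depth=0
After op 5 (undo): buf='go' undo_depth=1 redo_depth=1
After op 6 (type): buf='goblue' undo_depth=2 redo_depth=0
After op 7 (type): buf='gobluedog' undo_depth=3 redo_depth=0
After op 8 (type): buf='gobluedogblue' undo_depth=4 redo_depth=0
After op 9 (type): buf='gobluedogbluefoo' undo_depth=5 redo_depth=0
After op 10 (delete): buf='gobluedogbluefo' undo_depth=6 redo_depth=0

Answer: gobluedogbluefo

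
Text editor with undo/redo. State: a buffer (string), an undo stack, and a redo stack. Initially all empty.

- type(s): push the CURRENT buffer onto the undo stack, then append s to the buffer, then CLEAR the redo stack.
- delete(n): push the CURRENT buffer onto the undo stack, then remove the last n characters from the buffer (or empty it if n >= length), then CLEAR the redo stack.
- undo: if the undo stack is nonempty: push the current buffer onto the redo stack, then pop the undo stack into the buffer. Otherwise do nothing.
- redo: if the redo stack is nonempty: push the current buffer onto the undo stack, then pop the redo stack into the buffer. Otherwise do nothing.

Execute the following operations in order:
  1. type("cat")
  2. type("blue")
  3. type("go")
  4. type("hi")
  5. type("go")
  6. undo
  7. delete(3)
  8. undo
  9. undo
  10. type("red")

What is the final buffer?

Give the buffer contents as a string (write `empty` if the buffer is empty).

After op 1 (type): buf='cat' undo_depth=1 redo_depth=0
After op 2 (type): buf='catblue' undo_depth=2 redo_depth=0
After op 3 (type): buf='catbluego' undo_depth=3 redo_depth=0
After op 4 (type): buf='catbluegohi' undo_depth=4 redo_depth=0
After op 5 (type): buf='catbluegohigo' undo_depth=5 redo_depth=0
After op 6 (undo): buf='catbluegohi' undo_depth=4 redo_depth=1
After op 7 (delete): buf='catblueg' undo_depth=5 redo_depth=0
After op 8 (undo): buf='catbluegohi' undo_depth=4 redo_depth=1
After op 9 (undo): buf='catbluego' undo_depth=3 redo_depth=2
After op 10 (type): buf='catbluegored' undo_depth=4 redo_depth=0

Answer: catbluegored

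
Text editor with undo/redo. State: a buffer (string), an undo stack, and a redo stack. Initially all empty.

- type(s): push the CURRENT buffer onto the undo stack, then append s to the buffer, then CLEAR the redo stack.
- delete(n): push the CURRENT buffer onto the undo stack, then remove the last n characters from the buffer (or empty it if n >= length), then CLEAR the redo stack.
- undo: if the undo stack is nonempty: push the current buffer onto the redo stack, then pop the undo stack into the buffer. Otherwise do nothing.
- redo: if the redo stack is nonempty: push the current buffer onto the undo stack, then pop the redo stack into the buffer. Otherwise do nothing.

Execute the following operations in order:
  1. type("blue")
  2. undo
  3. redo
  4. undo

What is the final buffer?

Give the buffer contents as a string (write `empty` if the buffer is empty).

After op 1 (type): buf='blue' undo_depth=1 redo_depth=0
After op 2 (undo): buf='(empty)' undo_depth=0 redo_depth=1
After op 3 (redo): buf='blue' undo_depth=1 redo_depth=0
After op 4 (undo): buf='(empty)' undo_depth=0 redo_depth=1

Answer: empty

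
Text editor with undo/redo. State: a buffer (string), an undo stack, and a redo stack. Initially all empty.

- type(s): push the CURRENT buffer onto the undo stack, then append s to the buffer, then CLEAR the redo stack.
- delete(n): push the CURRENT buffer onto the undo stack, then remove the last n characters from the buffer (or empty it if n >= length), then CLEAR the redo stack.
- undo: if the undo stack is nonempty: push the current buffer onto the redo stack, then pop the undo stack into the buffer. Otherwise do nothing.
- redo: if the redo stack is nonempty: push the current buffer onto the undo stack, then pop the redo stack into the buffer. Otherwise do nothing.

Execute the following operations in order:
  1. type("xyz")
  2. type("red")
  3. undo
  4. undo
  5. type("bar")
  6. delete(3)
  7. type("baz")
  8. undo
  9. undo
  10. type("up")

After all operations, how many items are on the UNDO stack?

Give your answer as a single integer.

After op 1 (type): buf='xyz' undo_depth=1 redo_depth=0
After op 2 (type): buf='xyzred' undo_depth=2 redo_depth=0
After op 3 (undo): buf='xyz' undo_depth=1 redo_depth=1
After op 4 (undo): buf='(empty)' undo_depth=0 redo_depth=2
After op 5 (type): buf='bar' undo_depth=1 redo_depth=0
After op 6 (delete): buf='(empty)' undo_depth=2 redo_depth=0
After op 7 (type): buf='baz' undo_depth=3 redo_depth=0
After op 8 (undo): buf='(empty)' undo_depth=2 redo_depth=1
After op 9 (undo): buf='bar' undo_depth=1 redo_depth=2
After op 10 (type): buf='barup' undo_depth=2 redo_depth=0

Answer: 2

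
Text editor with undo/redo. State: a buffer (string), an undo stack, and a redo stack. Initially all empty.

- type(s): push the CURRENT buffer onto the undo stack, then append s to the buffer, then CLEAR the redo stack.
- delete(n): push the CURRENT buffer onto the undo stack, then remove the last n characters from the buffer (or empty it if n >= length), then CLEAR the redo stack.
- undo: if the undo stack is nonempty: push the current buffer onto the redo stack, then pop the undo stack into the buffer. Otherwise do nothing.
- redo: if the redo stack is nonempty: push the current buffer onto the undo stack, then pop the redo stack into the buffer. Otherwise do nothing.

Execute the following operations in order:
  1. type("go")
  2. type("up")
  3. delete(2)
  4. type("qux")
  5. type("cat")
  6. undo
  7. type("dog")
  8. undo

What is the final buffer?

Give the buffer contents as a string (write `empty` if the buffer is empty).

Answer: goqux

Derivation:
After op 1 (type): buf='go' undo_depth=1 redo_depth=0
After op 2 (type): buf='goup' undo_depth=2 redo_depth=0
After op 3 (delete): buf='go' undo_depth=3 redo_depth=0
After op 4 (type): buf='goqux' undo_depth=4 redo_depth=0
After op 5 (type): buf='goquxcat' undo_depth=5 redo_depth=0
After op 6 (undo): buf='goqux' undo_depth=4 redo_depth=1
After op 7 (type): buf='goquxdog' undo_depth=5 redo_depth=0
After op 8 (undo): buf='goqux' undo_depth=4 redo_depth=1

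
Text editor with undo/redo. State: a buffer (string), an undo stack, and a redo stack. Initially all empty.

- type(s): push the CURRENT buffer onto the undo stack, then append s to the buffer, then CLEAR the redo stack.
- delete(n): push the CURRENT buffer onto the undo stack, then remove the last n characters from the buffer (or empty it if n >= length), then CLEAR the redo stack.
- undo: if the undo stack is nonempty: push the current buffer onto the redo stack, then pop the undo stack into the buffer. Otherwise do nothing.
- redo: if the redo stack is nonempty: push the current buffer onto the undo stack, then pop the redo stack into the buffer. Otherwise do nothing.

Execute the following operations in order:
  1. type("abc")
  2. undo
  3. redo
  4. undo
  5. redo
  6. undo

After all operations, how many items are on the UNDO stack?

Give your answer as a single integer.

After op 1 (type): buf='abc' undo_depth=1 redo_depth=0
After op 2 (undo): buf='(empty)' undo_depth=0 redo_depth=1
After op 3 (redo): buf='abc' undo_depth=1 redo_depth=0
After op 4 (undo): buf='(empty)' undo_depth=0 redo_depth=1
After op 5 (redo): buf='abc' undo_depth=1 redo_depth=0
After op 6 (undo): buf='(empty)' undo_depth=0 redo_depth=1

Answer: 0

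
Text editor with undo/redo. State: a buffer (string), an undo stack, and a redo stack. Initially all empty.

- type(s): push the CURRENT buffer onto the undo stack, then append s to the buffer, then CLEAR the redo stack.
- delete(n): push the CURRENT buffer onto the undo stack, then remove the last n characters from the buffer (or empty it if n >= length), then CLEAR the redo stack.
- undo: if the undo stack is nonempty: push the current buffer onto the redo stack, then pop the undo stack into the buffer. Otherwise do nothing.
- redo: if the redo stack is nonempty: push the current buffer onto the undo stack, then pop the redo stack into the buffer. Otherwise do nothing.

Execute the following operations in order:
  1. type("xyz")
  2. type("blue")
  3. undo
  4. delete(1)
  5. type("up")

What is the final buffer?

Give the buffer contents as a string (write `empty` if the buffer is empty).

After op 1 (type): buf='xyz' undo_depth=1 redo_depth=0
After op 2 (type): buf='xyzblue' undo_depth=2 redo_depth=0
After op 3 (undo): buf='xyz' undo_depth=1 redo_depth=1
After op 4 (delete): buf='xy' undo_depth=2 redo_depth=0
After op 5 (type): buf='xyup' undo_depth=3 redo_depth=0

Answer: xyup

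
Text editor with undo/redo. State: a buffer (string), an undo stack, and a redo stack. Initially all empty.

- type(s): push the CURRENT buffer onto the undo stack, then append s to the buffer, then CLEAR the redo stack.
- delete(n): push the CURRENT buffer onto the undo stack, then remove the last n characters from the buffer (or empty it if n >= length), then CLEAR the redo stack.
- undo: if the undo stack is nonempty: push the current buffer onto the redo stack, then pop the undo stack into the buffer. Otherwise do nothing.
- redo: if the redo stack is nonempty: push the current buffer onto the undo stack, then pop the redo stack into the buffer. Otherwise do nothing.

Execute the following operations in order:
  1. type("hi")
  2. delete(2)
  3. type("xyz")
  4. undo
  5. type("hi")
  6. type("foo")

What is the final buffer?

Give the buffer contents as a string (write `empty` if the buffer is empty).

Answer: hifoo

Derivation:
After op 1 (type): buf='hi' undo_depth=1 redo_depth=0
After op 2 (delete): buf='(empty)' undo_depth=2 redo_depth=0
After op 3 (type): buf='xyz' undo_depth=3 redo_depth=0
After op 4 (undo): buf='(empty)' undo_depth=2 redo_depth=1
After op 5 (type): buf='hi' undo_depth=3 redo_depth=0
After op 6 (type): buf='hifoo' undo_depth=4 redo_depth=0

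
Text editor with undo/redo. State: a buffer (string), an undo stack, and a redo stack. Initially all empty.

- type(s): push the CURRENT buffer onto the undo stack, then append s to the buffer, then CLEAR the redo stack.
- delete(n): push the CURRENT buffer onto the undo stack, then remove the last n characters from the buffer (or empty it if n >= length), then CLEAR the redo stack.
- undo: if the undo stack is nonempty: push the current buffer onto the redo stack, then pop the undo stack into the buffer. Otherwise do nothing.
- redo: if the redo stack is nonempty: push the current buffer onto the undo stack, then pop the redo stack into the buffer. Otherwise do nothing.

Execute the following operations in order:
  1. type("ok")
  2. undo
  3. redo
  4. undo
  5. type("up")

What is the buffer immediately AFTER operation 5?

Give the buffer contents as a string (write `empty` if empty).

After op 1 (type): buf='ok' undo_depth=1 redo_depth=0
After op 2 (undo): buf='(empty)' undo_depth=0 redo_depth=1
After op 3 (redo): buf='ok' undo_depth=1 redo_depth=0
After op 4 (undo): buf='(empty)' undo_depth=0 redo_depth=1
After op 5 (type): buf='up' undo_depth=1 redo_depth=0

Answer: up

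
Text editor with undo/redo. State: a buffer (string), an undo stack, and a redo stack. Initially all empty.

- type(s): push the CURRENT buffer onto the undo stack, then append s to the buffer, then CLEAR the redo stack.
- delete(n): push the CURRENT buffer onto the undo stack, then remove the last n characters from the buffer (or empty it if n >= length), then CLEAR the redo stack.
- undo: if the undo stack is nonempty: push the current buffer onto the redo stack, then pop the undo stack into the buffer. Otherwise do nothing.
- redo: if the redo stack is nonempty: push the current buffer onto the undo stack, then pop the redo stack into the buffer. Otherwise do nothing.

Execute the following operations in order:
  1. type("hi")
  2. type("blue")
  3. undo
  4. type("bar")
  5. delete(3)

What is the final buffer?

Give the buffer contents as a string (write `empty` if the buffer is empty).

After op 1 (type): buf='hi' undo_depth=1 redo_depth=0
After op 2 (type): buf='hiblue' undo_depth=2 redo_depth=0
After op 3 (undo): buf='hi' undo_depth=1 redo_depth=1
After op 4 (type): buf='hibar' undo_depth=2 redo_depth=0
After op 5 (delete): buf='hi' undo_depth=3 redo_depth=0

Answer: hi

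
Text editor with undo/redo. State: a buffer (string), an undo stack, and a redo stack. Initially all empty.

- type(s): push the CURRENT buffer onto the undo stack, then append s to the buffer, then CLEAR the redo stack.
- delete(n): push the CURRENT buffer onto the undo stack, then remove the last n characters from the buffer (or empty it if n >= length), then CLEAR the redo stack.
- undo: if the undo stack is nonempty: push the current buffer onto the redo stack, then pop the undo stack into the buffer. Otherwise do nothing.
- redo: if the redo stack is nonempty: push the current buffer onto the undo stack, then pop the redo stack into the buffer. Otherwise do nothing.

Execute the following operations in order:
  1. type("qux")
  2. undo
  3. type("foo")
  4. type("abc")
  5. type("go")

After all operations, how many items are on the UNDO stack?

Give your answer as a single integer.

Answer: 3

Derivation:
After op 1 (type): buf='qux' undo_depth=1 redo_depth=0
After op 2 (undo): buf='(empty)' undo_depth=0 redo_depth=1
After op 3 (type): buf='foo' undo_depth=1 redo_depth=0
After op 4 (type): buf='fooabc' undo_depth=2 redo_depth=0
After op 5 (type): buf='fooabcgo' undo_depth=3 redo_depth=0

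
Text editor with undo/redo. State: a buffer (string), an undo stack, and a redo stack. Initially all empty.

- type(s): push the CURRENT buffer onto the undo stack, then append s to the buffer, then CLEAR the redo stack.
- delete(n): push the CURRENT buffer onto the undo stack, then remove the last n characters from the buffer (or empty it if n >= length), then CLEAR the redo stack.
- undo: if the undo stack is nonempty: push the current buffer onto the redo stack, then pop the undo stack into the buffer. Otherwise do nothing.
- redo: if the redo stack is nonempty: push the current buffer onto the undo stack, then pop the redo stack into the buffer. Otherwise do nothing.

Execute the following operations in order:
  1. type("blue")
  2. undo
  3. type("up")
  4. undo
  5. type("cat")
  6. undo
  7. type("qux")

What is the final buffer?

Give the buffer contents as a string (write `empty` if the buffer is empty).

Answer: qux

Derivation:
After op 1 (type): buf='blue' undo_depth=1 redo_depth=0
After op 2 (undo): buf='(empty)' undo_depth=0 redo_depth=1
After op 3 (type): buf='up' undo_depth=1 redo_depth=0
After op 4 (undo): buf='(empty)' undo_depth=0 redo_depth=1
After op 5 (type): buf='cat' undo_depth=1 redo_depth=0
After op 6 (undo): buf='(empty)' undo_depth=0 redo_depth=1
After op 7 (type): buf='qux' undo_depth=1 redo_depth=0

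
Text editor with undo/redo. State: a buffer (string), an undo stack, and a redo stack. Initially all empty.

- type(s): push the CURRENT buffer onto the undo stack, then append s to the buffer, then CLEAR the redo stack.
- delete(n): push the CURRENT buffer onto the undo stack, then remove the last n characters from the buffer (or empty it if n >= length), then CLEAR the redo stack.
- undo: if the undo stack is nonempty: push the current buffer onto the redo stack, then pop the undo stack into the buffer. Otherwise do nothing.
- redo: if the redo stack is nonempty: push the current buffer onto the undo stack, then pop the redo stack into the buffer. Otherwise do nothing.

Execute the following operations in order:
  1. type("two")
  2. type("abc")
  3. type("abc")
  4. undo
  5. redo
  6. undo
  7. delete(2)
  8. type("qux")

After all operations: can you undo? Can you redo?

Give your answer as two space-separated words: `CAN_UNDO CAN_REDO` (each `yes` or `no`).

After op 1 (type): buf='two' undo_depth=1 redo_depth=0
After op 2 (type): buf='twoabc' undo_depth=2 redo_depth=0
After op 3 (type): buf='twoabcabc' undo_depth=3 redo_depth=0
After op 4 (undo): buf='twoabc' undo_depth=2 redo_depth=1
After op 5 (redo): buf='twoabcabc' undo_depth=3 redo_depth=0
After op 6 (undo): buf='twoabc' undo_depth=2 redo_depth=1
After op 7 (delete): buf='twoa' undo_depth=3 redo_depth=0
After op 8 (type): buf='twoaqux' undo_depth=4 redo_depth=0

Answer: yes no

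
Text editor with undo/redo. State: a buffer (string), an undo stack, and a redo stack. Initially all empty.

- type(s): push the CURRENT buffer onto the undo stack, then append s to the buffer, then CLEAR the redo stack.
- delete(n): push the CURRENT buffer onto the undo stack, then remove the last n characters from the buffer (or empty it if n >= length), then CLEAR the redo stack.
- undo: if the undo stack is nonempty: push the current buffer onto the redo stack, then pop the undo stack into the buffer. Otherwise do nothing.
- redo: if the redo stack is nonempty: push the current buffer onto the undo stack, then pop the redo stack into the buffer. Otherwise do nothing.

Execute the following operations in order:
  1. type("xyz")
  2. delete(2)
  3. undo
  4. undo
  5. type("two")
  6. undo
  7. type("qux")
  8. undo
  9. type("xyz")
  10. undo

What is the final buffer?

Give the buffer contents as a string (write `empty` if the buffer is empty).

Answer: empty

Derivation:
After op 1 (type): buf='xyz' undo_depth=1 redo_depth=0
After op 2 (delete): buf='x' undo_depth=2 redo_depth=0
After op 3 (undo): buf='xyz' undo_depth=1 redo_depth=1
After op 4 (undo): buf='(empty)' undo_depth=0 redo_depth=2
After op 5 (type): buf='two' undo_depth=1 redo_depth=0
After op 6 (undo): buf='(empty)' undo_depth=0 redo_depth=1
After op 7 (type): buf='qux' undo_depth=1 redo_depth=0
After op 8 (undo): buf='(empty)' undo_depth=0 redo_depth=1
After op 9 (type): buf='xyz' undo_depth=1 redo_depth=0
After op 10 (undo): buf='(empty)' undo_depth=0 redo_depth=1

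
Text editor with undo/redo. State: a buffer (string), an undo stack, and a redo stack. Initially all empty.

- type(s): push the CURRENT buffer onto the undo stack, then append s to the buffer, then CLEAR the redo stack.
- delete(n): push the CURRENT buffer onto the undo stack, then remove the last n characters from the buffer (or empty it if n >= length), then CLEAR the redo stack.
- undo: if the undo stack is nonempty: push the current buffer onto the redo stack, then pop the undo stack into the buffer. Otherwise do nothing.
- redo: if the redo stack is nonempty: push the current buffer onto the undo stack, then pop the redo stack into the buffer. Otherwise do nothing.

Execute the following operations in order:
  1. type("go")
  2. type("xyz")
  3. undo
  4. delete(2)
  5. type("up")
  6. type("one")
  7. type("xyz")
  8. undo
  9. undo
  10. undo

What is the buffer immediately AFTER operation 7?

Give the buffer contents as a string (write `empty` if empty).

Answer: uponexyz

Derivation:
After op 1 (type): buf='go' undo_depth=1 redo_depth=0
After op 2 (type): buf='goxyz' undo_depth=2 redo_depth=0
After op 3 (undo): buf='go' undo_depth=1 redo_depth=1
After op 4 (delete): buf='(empty)' undo_depth=2 redo_depth=0
After op 5 (type): buf='up' undo_depth=3 redo_depth=0
After op 6 (type): buf='upone' undo_depth=4 redo_depth=0
After op 7 (type): buf='uponexyz' undo_depth=5 redo_depth=0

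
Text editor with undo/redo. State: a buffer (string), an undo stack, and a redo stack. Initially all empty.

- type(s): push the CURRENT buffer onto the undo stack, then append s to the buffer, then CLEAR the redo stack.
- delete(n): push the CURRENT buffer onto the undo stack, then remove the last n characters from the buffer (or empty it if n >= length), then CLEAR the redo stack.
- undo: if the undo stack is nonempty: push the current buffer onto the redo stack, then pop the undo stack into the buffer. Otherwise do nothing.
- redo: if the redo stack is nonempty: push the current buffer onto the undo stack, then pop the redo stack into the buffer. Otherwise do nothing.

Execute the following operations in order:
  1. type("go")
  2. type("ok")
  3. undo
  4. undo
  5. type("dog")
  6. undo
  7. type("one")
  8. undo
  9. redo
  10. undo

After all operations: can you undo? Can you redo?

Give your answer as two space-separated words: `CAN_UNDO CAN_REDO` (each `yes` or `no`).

After op 1 (type): buf='go' undo_depth=1 redo_depth=0
After op 2 (type): buf='gook' undo_depth=2 redo_depth=0
After op 3 (undo): buf='go' undo_depth=1 redo_depth=1
After op 4 (undo): buf='(empty)' undo_depth=0 redo_depth=2
After op 5 (type): buf='dog' undo_depth=1 redo_depth=0
After op 6 (undo): buf='(empty)' undo_depth=0 redo_depth=1
After op 7 (type): buf='one' undo_depth=1 redo_depth=0
After op 8 (undo): buf='(empty)' undo_depth=0 redo_depth=1
After op 9 (redo): buf='one' undo_depth=1 redo_depth=0
After op 10 (undo): buf='(empty)' undo_depth=0 redo_depth=1

Answer: no yes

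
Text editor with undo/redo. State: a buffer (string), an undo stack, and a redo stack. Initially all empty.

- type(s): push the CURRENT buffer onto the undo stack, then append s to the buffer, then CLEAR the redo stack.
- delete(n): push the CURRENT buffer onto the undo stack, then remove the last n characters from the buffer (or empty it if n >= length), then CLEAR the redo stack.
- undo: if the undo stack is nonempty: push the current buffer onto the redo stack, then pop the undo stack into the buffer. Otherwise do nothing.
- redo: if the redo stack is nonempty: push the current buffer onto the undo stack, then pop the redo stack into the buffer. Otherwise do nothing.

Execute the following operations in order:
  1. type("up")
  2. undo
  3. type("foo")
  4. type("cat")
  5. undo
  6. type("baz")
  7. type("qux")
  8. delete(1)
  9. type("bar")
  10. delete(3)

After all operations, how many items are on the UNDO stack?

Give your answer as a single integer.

Answer: 6

Derivation:
After op 1 (type): buf='up' undo_depth=1 redo_depth=0
After op 2 (undo): buf='(empty)' undo_depth=0 redo_depth=1
After op 3 (type): buf='foo' undo_depth=1 redo_depth=0
After op 4 (type): buf='foocat' undo_depth=2 redo_depth=0
After op 5 (undo): buf='foo' undo_depth=1 redo_depth=1
After op 6 (type): buf='foobaz' undo_depth=2 redo_depth=0
After op 7 (type): buf='foobazqux' undo_depth=3 redo_depth=0
After op 8 (delete): buf='foobazqu' undo_depth=4 redo_depth=0
After op 9 (type): buf='foobazqubar' undo_depth=5 redo_depth=0
After op 10 (delete): buf='foobazqu' undo_depth=6 redo_depth=0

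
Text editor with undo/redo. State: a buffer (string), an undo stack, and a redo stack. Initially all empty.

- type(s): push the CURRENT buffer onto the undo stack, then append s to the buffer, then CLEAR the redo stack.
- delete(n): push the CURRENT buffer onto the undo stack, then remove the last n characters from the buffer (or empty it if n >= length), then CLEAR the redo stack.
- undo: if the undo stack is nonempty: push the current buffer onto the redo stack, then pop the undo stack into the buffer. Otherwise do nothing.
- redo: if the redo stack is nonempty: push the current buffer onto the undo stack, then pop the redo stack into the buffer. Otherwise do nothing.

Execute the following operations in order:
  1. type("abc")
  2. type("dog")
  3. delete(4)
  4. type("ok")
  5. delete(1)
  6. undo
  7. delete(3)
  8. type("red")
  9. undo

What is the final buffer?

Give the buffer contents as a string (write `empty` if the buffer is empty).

Answer: a

Derivation:
After op 1 (type): buf='abc' undo_depth=1 redo_depth=0
After op 2 (type): buf='abcdog' undo_depth=2 redo_depth=0
After op 3 (delete): buf='ab' undo_depth=3 redo_depth=0
After op 4 (type): buf='abok' undo_depth=4 redo_depth=0
After op 5 (delete): buf='abo' undo_depth=5 redo_depth=0
After op 6 (undo): buf='abok' undo_depth=4 redo_depth=1
After op 7 (delete): buf='a' undo_depth=5 redo_depth=0
After op 8 (type): buf='ared' undo_depth=6 redo_depth=0
After op 9 (undo): buf='a' undo_depth=5 redo_depth=1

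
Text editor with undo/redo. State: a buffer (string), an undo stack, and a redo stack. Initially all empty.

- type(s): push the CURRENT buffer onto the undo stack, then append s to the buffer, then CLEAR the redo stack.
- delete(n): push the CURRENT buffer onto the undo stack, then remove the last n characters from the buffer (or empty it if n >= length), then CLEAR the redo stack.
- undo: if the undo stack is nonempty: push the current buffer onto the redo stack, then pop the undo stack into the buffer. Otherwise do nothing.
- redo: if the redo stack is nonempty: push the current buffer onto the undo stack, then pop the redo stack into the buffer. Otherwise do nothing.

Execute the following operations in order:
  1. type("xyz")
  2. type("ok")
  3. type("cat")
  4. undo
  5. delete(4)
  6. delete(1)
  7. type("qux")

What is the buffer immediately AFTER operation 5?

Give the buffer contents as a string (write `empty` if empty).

After op 1 (type): buf='xyz' undo_depth=1 redo_depth=0
After op 2 (type): buf='xyzok' undo_depth=2 redo_depth=0
After op 3 (type): buf='xyzokcat' undo_depth=3 redo_depth=0
After op 4 (undo): buf='xyzok' undo_depth=2 redo_depth=1
After op 5 (delete): buf='x' undo_depth=3 redo_depth=0

Answer: x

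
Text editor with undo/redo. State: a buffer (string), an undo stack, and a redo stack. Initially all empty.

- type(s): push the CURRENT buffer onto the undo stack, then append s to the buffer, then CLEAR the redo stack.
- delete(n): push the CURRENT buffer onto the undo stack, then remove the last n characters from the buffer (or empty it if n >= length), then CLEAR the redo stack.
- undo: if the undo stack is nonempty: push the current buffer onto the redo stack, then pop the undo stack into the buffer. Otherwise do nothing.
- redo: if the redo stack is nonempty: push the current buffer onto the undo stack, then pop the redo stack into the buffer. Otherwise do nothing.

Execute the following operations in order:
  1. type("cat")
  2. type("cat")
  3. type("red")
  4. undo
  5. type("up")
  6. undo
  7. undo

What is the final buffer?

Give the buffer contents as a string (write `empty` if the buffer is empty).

After op 1 (type): buf='cat' undo_depth=1 redo_depth=0
After op 2 (type): buf='catcat' undo_depth=2 redo_depth=0
After op 3 (type): buf='catcatred' undo_depth=3 redo_depth=0
After op 4 (undo): buf='catcat' undo_depth=2 redo_depth=1
After op 5 (type): buf='catcatup' undo_depth=3 redo_depth=0
After op 6 (undo): buf='catcat' undo_depth=2 redo_depth=1
After op 7 (undo): buf='cat' undo_depth=1 redo_depth=2

Answer: cat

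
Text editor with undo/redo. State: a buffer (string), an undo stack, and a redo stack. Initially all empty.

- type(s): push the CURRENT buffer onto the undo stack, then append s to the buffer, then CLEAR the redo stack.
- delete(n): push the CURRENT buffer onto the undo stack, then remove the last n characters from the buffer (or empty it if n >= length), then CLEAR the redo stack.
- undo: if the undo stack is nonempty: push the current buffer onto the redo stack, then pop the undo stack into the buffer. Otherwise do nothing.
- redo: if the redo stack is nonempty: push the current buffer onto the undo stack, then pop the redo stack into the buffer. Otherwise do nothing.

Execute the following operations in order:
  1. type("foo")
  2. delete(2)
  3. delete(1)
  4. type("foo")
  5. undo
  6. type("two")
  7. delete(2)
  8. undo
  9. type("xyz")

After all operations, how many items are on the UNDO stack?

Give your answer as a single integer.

After op 1 (type): buf='foo' undo_depth=1 redo_depth=0
After op 2 (delete): buf='f' undo_depth=2 redo_depth=0
After op 3 (delete): buf='(empty)' undo_depth=3 redo_depth=0
After op 4 (type): buf='foo' undo_depth=4 redo_depth=0
After op 5 (undo): buf='(empty)' undo_depth=3 redo_depth=1
After op 6 (type): buf='two' undo_depth=4 redo_depth=0
After op 7 (delete): buf='t' undo_depth=5 redo_depth=0
After op 8 (undo): buf='two' undo_depth=4 redo_depth=1
After op 9 (type): buf='twoxyz' undo_depth=5 redo_depth=0

Answer: 5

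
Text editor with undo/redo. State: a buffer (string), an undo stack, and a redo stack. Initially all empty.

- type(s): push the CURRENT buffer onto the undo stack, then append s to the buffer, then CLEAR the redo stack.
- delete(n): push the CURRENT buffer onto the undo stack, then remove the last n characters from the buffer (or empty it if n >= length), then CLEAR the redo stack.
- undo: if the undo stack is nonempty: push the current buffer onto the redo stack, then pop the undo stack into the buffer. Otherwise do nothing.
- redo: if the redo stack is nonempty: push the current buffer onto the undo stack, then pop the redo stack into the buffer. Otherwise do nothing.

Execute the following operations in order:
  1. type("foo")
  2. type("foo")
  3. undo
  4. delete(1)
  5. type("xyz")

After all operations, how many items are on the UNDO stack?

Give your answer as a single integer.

After op 1 (type): buf='foo' undo_depth=1 redo_depth=0
After op 2 (type): buf='foofoo' undo_depth=2 redo_depth=0
After op 3 (undo): buf='foo' undo_depth=1 redo_depth=1
After op 4 (delete): buf='fo' undo_depth=2 redo_depth=0
After op 5 (type): buf='foxyz' undo_depth=3 redo_depth=0

Answer: 3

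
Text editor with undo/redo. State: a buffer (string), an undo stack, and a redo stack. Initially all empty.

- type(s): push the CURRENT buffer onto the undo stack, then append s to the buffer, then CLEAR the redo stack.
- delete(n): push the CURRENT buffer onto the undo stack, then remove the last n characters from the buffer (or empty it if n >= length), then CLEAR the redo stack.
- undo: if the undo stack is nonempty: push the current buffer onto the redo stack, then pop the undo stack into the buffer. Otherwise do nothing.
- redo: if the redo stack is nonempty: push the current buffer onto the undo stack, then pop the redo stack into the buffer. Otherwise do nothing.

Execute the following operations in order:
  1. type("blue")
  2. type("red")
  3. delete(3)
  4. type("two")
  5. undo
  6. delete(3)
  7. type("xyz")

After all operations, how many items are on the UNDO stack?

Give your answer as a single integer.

Answer: 5

Derivation:
After op 1 (type): buf='blue' undo_depth=1 redo_depth=0
After op 2 (type): buf='bluered' undo_depth=2 redo_depth=0
After op 3 (delete): buf='blue' undo_depth=3 redo_depth=0
After op 4 (type): buf='bluetwo' undo_depth=4 redo_depth=0
After op 5 (undo): buf='blue' undo_depth=3 redo_depth=1
After op 6 (delete): buf='b' undo_depth=4 redo_depth=0
After op 7 (type): buf='bxyz' undo_depth=5 redo_depth=0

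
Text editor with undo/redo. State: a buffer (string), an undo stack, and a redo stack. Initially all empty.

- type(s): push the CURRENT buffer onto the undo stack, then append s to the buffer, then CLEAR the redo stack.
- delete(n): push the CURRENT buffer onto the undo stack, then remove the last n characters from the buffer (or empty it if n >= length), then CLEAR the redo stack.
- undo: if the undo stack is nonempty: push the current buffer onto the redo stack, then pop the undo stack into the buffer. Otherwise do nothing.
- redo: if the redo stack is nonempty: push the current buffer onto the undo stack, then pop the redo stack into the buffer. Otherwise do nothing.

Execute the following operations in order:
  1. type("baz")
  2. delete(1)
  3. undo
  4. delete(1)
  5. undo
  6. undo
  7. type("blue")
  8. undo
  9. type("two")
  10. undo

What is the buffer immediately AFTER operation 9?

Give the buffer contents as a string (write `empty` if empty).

After op 1 (type): buf='baz' undo_depth=1 redo_depth=0
After op 2 (delete): buf='ba' undo_depth=2 redo_depth=0
After op 3 (undo): buf='baz' undo_depth=1 redo_depth=1
After op 4 (delete): buf='ba' undo_depth=2 redo_depth=0
After op 5 (undo): buf='baz' undo_depth=1 redo_depth=1
After op 6 (undo): buf='(empty)' undo_depth=0 redo_depth=2
After op 7 (type): buf='blue' undo_depth=1 redo_depth=0
After op 8 (undo): buf='(empty)' undo_depth=0 redo_depth=1
After op 9 (type): buf='two' undo_depth=1 redo_depth=0

Answer: two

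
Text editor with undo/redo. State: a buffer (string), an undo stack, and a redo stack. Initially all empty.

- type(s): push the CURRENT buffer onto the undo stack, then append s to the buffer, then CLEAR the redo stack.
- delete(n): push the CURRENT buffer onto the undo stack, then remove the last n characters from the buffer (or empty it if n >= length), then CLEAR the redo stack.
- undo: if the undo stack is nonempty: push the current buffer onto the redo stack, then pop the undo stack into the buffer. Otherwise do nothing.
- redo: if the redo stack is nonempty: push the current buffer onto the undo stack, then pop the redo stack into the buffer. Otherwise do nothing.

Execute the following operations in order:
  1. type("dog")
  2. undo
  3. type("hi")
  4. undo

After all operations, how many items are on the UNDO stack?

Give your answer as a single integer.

After op 1 (type): buf='dog' undo_depth=1 redo_depth=0
After op 2 (undo): buf='(empty)' undo_depth=0 redo_depth=1
After op 3 (type): buf='hi' undo_depth=1 redo_depth=0
After op 4 (undo): buf='(empty)' undo_depth=0 redo_depth=1

Answer: 0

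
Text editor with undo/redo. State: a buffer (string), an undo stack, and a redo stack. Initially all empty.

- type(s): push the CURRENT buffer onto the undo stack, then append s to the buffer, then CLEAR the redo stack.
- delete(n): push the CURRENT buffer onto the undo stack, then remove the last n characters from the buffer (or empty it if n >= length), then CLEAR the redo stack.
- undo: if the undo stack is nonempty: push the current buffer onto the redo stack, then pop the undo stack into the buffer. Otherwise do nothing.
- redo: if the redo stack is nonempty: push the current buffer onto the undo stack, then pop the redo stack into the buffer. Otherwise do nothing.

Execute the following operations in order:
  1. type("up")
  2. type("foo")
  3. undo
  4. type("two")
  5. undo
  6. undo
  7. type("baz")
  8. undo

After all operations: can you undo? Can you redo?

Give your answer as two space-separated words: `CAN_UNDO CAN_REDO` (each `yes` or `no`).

After op 1 (type): buf='up' undo_depth=1 redo_depth=0
After op 2 (type): buf='upfoo' undo_depth=2 redo_depth=0
After op 3 (undo): buf='up' undo_depth=1 redo_depth=1
After op 4 (type): buf='uptwo' undo_depth=2 redo_depth=0
After op 5 (undo): buf='up' undo_depth=1 redo_depth=1
After op 6 (undo): buf='(empty)' undo_depth=0 redo_depth=2
After op 7 (type): buf='baz' undo_depth=1 redo_depth=0
After op 8 (undo): buf='(empty)' undo_depth=0 redo_depth=1

Answer: no yes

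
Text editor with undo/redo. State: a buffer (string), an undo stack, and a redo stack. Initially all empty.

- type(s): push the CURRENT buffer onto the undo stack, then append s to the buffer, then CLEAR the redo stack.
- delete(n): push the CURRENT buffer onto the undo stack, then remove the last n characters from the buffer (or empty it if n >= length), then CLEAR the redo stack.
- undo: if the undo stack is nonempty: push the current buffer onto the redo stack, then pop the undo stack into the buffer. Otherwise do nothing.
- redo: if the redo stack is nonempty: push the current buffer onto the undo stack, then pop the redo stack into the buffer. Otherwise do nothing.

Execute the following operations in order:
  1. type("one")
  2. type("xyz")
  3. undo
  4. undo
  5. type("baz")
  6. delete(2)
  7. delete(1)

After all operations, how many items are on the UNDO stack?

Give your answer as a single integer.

Answer: 3

Derivation:
After op 1 (type): buf='one' undo_depth=1 redo_depth=0
After op 2 (type): buf='onexyz' undo_depth=2 redo_depth=0
After op 3 (undo): buf='one' undo_depth=1 redo_depth=1
After op 4 (undo): buf='(empty)' undo_depth=0 redo_depth=2
After op 5 (type): buf='baz' undo_depth=1 redo_depth=0
After op 6 (delete): buf='b' undo_depth=2 redo_depth=0
After op 7 (delete): buf='(empty)' undo_depth=3 redo_depth=0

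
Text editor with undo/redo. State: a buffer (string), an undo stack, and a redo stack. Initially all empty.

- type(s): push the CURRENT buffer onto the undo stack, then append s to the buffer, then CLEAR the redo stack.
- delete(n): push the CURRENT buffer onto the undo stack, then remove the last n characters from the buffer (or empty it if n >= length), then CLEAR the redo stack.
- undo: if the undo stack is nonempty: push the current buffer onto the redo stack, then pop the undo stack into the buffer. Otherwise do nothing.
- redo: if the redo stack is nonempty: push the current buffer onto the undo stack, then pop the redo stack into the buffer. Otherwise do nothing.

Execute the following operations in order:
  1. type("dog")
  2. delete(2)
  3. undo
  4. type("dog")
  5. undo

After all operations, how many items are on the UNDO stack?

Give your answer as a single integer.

Answer: 1

Derivation:
After op 1 (type): buf='dog' undo_depth=1 redo_depth=0
After op 2 (delete): buf='d' undo_depth=2 redo_depth=0
After op 3 (undo): buf='dog' undo_depth=1 redo_depth=1
After op 4 (type): buf='dogdog' undo_depth=2 redo_depth=0
After op 5 (undo): buf='dog' undo_depth=1 redo_depth=1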